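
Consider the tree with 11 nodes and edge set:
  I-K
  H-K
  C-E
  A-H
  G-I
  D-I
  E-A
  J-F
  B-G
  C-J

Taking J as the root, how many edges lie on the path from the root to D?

7

J – C – E – A – H – K – I – D — 7 edges.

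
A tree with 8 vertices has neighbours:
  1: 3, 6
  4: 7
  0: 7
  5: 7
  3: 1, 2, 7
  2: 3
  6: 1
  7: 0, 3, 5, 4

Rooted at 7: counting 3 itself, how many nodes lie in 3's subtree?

4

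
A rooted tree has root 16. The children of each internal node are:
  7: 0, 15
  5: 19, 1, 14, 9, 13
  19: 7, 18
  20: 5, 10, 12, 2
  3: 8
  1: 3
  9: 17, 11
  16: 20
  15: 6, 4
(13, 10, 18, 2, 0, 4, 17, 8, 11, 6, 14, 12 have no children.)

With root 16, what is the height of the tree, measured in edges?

6 sits deepest: 16 → 20 → 5 → 19 → 7 → 15 → 6 — 6 edges from the root.

6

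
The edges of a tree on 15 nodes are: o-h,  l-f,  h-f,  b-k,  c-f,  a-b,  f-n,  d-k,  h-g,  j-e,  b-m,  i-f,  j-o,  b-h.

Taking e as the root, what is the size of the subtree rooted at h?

Descendants of h (including itself): h, f, b, g, n, l, i, c, k, m, a, d. That's 12.

12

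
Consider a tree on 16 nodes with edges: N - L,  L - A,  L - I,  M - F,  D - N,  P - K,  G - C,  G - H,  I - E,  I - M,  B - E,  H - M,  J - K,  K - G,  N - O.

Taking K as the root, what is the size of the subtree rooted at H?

The subtree rooted at H contains: H, M, I, F, L, E, N, A, B, O, D — 11 nodes.

11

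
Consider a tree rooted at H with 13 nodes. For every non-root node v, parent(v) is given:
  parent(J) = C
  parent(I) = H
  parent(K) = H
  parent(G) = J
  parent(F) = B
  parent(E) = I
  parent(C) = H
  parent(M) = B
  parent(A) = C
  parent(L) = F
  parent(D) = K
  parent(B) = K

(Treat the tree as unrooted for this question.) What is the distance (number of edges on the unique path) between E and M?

Walking from E: E - I - H - K - B - M. Length 5.

5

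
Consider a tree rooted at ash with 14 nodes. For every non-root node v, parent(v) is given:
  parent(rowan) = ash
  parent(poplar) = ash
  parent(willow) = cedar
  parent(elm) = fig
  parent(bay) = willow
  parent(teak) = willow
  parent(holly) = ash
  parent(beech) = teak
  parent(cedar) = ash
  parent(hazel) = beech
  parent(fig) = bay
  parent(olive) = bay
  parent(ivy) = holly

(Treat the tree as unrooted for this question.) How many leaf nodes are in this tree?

Exactly 6 nodes have a single neighbour: elm, hazel, ivy, olive, poplar, rowan.

6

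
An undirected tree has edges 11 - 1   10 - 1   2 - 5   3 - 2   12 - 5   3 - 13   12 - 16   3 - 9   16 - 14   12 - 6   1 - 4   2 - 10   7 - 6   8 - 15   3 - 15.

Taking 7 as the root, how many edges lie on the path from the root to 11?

Path from 7 to 11: 7 – 6 – 12 – 5 – 2 – 10 – 1 – 11, which has 7 edges.

7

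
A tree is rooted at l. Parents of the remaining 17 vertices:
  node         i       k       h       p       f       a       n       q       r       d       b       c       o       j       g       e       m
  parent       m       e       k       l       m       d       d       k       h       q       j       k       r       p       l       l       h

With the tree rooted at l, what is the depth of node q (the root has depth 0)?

3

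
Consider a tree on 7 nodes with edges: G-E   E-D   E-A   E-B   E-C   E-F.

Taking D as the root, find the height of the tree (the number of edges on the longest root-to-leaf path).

2

A deepest node is G, reached by D → E → G.
That path has 2 edges, so the height is 2.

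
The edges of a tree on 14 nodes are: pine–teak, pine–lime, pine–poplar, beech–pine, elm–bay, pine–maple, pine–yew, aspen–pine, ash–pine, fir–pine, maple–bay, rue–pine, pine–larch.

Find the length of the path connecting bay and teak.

3

The path is bay–maple–pine–teak, which has 3 edges.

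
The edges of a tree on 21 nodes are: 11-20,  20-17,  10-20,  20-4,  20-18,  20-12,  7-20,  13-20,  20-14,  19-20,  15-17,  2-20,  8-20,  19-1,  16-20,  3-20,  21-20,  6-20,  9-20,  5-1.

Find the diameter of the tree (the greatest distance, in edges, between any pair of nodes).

5

BFS from 5 reaches 15 last, at distance 5; BFS from 15 confirms no node is farther.
Path: 5 - 1 - 19 - 20 - 17 - 15.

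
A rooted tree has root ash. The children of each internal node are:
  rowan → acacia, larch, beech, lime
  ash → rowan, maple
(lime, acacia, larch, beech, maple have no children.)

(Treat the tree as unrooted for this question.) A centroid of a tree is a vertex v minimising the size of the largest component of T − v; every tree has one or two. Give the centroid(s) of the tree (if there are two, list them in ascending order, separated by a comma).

rowan

Delete rowan: the remaining components have sizes 2, 1, 1, 1, 1. Max 2 ≤ 3, so rowan is a centroid.
Every other node leaves some component of size > 3, so the centroid is unique.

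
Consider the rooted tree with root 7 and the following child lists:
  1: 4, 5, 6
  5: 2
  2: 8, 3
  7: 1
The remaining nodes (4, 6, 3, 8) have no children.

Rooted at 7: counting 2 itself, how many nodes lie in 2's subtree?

3

Descendants of 2 (including itself): 2, 8, 3. That's 3.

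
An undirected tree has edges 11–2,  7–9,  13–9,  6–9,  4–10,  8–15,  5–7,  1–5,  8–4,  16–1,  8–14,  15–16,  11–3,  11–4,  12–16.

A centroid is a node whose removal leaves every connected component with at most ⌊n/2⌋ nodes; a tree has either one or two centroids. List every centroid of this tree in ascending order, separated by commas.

15, 16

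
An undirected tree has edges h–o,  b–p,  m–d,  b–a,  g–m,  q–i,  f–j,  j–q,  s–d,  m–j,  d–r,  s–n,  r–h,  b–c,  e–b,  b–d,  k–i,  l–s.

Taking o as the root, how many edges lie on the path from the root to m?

4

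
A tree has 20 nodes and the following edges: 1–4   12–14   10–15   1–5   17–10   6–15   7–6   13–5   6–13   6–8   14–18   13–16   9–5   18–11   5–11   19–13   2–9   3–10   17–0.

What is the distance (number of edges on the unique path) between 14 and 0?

9

Walking from 14: 14 – 18 – 11 – 5 – 13 – 6 – 15 – 10 – 17 – 0. Length 9.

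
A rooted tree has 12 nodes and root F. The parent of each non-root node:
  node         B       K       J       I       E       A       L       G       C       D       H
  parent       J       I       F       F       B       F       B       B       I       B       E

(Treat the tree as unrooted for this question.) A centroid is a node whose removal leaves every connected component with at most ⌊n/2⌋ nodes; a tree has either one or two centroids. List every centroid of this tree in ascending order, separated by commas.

B, J

Delete J: the remaining components have sizes 6, 5. Max 6 ≤ 6, so J is a centroid.
Its neighbour B also leaves a largest component of size 6, so both are centroids.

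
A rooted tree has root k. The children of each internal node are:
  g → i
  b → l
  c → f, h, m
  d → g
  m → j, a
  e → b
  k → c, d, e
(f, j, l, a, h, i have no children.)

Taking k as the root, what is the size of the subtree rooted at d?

3

d's subtree: {d, g, i}, size 3.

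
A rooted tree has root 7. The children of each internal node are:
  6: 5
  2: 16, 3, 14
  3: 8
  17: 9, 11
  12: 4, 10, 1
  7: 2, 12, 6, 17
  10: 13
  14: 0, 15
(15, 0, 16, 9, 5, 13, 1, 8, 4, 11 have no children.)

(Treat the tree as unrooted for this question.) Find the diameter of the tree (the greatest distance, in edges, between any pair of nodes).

A longest path is 0-14-2-7-12-10-13, with 6 edges.

6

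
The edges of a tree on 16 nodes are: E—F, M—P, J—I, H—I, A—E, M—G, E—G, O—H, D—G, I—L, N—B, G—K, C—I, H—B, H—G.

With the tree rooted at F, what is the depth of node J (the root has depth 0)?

5

F – E – G – H – I – J — 5 edges.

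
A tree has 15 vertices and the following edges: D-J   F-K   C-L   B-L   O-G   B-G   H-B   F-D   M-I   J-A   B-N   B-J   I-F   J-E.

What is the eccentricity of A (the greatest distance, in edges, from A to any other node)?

A farthest node from A is M.
The path A – J – D – F – I – M has 5 edges.

5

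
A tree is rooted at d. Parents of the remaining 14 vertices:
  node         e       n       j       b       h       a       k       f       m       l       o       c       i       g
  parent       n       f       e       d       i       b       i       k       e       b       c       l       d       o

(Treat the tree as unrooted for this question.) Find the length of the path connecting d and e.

d - i - k - f - n - e: 5 edges.

5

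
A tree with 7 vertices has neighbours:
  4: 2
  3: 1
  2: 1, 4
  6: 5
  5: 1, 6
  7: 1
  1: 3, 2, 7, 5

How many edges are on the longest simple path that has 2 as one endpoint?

3

The node farthest from 2 is 6, via 2 – 1 – 5 – 6 — 3 edges.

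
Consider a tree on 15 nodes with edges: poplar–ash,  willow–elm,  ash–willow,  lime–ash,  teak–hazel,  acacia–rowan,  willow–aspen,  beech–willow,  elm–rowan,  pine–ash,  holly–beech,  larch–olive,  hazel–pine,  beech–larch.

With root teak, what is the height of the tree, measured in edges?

olive sits deepest: teak-hazel-pine-ash-willow-beech-larch-olive — 7 edges from the root.

7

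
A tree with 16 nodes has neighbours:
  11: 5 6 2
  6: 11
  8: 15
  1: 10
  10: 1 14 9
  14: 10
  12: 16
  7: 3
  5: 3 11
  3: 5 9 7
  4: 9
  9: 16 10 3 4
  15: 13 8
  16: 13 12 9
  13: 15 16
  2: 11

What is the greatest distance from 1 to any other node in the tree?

The node farthest from 1 is 6 (2, 8 also at distance 6), via 1–10–9–3–5–11–6 — 6 edges.

6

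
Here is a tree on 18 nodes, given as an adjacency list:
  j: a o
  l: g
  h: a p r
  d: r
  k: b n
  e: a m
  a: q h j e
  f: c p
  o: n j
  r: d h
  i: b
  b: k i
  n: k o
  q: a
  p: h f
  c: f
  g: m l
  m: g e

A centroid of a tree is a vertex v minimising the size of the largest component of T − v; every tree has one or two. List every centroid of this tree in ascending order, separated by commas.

a

Delete a: the remaining components have sizes 6, 6, 4, 1. Max 6 ≤ 9, so a is a centroid.
Every other node leaves some component of size > 9, so the centroid is unique.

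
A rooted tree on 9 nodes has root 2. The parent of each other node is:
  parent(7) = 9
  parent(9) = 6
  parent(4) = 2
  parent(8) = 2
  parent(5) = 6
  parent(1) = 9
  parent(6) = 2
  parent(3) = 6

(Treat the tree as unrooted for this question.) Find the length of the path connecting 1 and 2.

3

1 – 9 – 6 – 2: 3 edges.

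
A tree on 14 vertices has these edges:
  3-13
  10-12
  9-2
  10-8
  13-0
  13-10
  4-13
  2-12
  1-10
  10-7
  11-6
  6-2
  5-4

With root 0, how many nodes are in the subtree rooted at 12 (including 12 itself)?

Descendants of 12 (including itself): 12, 2, 6, 9, 11. That's 5.

5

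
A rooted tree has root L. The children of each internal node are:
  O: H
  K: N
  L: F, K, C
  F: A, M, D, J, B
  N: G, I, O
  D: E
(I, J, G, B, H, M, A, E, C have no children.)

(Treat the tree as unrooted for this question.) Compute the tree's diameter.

BFS from H reaches E last, at distance 7; BFS from E confirms no node is farther.
Path: H - O - N - K - L - F - D - E.

7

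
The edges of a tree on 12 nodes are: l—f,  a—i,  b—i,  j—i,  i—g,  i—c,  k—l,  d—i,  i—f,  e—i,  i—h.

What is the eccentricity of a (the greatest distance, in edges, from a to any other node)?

4

Distances from a peak at 4, attained at k.
a–i–f–l–k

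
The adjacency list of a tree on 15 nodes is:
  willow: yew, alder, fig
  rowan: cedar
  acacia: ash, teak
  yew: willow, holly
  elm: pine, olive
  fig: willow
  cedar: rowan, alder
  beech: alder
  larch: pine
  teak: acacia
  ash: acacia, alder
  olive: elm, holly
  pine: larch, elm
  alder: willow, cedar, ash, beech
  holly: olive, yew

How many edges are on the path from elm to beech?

6

Walking from elm: elm–olive–holly–yew–willow–alder–beech. Length 6.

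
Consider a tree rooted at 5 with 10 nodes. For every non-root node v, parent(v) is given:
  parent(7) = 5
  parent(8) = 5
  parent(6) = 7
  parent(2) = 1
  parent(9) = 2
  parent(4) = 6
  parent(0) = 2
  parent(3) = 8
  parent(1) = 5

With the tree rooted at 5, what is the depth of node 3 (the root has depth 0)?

2

Climbing from 3 to the root: 3 – 8 – 5. That's 2 steps.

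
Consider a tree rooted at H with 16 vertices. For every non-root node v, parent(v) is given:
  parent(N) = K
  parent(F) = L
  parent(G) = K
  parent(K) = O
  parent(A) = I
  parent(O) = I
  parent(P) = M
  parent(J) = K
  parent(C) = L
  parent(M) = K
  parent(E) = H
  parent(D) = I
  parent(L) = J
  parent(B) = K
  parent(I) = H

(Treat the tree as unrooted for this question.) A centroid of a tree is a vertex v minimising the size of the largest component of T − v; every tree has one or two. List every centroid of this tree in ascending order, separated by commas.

Delete K: the remaining components have sizes 6, 4, 2, 1, 1, 1. Max 6 ≤ 8, so K is a centroid.
No neighbour of K does as well, so K is the unique centroid.

K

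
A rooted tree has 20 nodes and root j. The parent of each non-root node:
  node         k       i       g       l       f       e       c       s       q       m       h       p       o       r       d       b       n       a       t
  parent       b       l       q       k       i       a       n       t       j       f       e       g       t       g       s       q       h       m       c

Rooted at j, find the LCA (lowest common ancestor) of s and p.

s's ancestor chain is s, t, c, n, h, e, a, m, f, i, l, k, b, q, j and p's is p, g, q, j; they first meet at q.

q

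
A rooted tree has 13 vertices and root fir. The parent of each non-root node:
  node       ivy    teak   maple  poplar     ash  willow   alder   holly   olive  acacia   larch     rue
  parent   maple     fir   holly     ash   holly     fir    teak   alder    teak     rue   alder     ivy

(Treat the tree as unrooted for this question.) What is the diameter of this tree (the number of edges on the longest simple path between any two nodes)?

8

BFS from acacia reaches willow last, at distance 8; BFS from willow confirms no node is farther.
Path: acacia – rue – ivy – maple – holly – alder – teak – fir – willow.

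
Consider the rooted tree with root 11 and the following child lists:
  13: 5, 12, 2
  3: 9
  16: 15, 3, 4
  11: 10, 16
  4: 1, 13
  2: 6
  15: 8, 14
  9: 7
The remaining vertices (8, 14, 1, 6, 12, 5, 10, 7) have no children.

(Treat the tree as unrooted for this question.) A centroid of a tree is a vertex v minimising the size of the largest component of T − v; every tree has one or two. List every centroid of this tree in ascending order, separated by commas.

If 16 is removed the pieces have sizes 7, 3, 3, 2, all ≤ ⌊16/2⌋ = 8.
Every other node leaves some component of size > 8, so the centroid is unique.

16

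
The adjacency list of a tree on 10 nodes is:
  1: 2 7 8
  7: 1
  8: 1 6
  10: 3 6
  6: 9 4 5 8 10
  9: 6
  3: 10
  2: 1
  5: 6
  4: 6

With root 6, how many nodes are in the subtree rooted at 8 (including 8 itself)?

The subtree rooted at 8 contains: 8, 1, 7, 2 — 4 nodes.

4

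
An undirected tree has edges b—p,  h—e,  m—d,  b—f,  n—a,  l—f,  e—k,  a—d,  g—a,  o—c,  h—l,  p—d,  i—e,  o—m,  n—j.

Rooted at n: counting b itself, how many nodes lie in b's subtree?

7

Descendants of b (including itself): b, f, l, h, e, k, i. That's 7.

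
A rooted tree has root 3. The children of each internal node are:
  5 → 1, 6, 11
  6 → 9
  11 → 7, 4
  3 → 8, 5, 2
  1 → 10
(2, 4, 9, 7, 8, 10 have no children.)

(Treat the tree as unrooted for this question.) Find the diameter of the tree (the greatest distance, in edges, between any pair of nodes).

4

A longest path is 7 – 11 – 5 – 6 – 9, with 4 edges.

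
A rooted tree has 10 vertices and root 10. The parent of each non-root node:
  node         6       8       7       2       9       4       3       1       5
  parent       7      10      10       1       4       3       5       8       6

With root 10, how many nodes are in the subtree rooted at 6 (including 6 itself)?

5

6's subtree: {6, 5, 3, 4, 9}, size 5.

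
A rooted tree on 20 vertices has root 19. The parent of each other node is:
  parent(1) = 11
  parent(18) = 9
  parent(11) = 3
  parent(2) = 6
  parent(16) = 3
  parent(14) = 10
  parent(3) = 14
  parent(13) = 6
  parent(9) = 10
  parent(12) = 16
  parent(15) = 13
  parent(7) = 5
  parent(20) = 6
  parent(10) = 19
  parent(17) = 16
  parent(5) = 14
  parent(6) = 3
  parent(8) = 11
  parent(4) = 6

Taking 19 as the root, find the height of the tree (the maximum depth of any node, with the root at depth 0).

6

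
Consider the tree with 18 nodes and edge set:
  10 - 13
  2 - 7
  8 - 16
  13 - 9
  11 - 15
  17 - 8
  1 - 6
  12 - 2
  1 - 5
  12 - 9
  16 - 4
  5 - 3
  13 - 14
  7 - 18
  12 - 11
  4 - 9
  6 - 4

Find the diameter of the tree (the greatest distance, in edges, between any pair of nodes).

9

A longest path is 18-7-2-12-9-4-6-1-5-3, with 9 edges.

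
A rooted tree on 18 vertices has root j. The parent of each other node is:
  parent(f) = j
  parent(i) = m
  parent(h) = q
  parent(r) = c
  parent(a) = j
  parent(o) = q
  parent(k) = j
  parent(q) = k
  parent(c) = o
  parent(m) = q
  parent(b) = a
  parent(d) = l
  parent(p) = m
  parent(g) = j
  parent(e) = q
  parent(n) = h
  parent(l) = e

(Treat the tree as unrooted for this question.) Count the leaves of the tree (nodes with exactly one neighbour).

Exactly 8 nodes have a single neighbour: b, d, f, g, i, n, p, r.

8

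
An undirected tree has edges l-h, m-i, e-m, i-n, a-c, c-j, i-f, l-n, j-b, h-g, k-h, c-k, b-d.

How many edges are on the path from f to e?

f - i - m - e: 3 edges.

3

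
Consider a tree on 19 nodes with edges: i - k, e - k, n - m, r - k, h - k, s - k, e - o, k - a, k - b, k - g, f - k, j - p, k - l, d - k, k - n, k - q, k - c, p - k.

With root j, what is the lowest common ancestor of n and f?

k

n's ancestor chain is n, k, p, j and f's is f, k, p, j; they first meet at k.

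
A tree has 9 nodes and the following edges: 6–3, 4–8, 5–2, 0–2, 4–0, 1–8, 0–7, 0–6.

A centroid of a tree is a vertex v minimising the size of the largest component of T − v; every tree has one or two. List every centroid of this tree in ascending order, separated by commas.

Delete 0: the remaining components have sizes 3, 2, 2, 1. Max 3 ≤ 4, so 0 is a centroid.
Every other node leaves some component of size > 4, so the centroid is unique.

0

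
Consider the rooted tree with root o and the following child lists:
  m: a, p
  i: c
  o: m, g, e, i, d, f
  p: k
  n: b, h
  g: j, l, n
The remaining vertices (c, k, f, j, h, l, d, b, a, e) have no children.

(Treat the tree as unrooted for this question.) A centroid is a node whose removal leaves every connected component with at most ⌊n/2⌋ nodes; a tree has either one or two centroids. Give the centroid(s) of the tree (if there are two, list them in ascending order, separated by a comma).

o

Delete o: the remaining components have sizes 6, 4, 2, 1, 1, 1. Max 6 ≤ 8, so o is a centroid.
No neighbour of o does as well, so o is the unique centroid.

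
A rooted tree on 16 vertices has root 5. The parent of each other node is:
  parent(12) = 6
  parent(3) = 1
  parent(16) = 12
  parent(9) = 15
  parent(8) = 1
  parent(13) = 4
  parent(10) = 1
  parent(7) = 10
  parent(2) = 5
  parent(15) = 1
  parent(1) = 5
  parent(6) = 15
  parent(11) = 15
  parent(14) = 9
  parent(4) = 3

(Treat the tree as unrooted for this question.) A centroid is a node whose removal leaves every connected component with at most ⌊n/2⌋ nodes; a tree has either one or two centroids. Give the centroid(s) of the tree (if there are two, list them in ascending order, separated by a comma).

Removing 1 splits the tree into components of sizes 7, 3, 2, 2, 1; the largest is 7 ≤ ⌊16/2⌋ = 8.
No neighbour of 1 does as well, so 1 is the unique centroid.

1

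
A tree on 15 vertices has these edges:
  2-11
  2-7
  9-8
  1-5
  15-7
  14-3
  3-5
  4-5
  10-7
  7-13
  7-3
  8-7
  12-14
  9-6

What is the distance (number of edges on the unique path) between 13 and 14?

3

The path is 13 - 7 - 3 - 14, which has 3 edges.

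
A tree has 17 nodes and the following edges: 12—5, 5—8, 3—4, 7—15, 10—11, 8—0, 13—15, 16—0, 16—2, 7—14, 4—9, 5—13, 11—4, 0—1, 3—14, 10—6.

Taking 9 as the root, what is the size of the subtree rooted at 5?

7

5's subtree: {5, 12, 8, 0, 16, 1, 2}, size 7.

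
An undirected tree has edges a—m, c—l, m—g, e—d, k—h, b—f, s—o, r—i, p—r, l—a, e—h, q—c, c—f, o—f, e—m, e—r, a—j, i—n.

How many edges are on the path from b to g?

6

Walking from b: b - f - c - l - a - m - g. Length 6.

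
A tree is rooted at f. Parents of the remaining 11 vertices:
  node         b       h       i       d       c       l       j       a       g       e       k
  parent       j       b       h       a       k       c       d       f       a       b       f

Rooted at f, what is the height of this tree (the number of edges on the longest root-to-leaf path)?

6

i sits deepest: f–a–d–j–b–h–i — 6 edges from the root.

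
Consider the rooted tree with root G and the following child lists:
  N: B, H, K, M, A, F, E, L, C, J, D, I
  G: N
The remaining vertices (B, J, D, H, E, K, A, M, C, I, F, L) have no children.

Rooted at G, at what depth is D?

Path from G to D: G – N – D, which has 2 edges.

2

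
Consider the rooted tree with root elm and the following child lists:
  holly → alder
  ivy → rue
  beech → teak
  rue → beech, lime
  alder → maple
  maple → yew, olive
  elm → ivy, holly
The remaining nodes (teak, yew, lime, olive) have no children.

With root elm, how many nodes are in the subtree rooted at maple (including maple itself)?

3

maple's subtree: {maple, yew, olive}, size 3.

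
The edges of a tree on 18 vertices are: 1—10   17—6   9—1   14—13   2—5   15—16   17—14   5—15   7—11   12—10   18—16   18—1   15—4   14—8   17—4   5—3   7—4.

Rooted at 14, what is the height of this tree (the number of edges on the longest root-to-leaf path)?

8

A deepest node is 12, reached by 14 – 17 – 4 – 15 – 16 – 18 – 1 – 10 – 12.
That path has 8 edges, so the height is 8.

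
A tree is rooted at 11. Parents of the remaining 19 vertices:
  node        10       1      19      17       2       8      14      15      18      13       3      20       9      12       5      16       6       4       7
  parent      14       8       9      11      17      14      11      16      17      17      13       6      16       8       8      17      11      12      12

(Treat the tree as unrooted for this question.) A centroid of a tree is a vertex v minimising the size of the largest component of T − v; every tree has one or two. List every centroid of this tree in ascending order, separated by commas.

11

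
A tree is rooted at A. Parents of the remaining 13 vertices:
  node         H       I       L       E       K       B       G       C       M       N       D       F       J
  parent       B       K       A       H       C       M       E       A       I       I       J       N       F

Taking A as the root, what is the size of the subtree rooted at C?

The subtree rooted at C contains: C, K, I, M, N, B, F, H, J, E, D, G — 12 nodes.

12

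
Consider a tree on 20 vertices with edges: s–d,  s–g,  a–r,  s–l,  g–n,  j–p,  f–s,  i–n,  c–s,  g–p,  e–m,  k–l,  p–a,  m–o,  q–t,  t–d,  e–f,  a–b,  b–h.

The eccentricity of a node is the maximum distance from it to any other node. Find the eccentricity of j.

The node farthest from j is o, via j-p-g-s-f-e-m-o — 7 edges.

7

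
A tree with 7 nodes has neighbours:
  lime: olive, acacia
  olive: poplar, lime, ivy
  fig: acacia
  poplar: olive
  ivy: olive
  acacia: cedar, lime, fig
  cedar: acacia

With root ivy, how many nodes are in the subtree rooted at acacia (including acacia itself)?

3

The subtree rooted at acacia contains: acacia, cedar, fig — 3 nodes.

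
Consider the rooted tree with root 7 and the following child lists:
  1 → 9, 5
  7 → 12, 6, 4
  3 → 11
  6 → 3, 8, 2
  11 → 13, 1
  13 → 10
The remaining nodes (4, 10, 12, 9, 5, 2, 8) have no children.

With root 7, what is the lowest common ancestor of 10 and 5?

11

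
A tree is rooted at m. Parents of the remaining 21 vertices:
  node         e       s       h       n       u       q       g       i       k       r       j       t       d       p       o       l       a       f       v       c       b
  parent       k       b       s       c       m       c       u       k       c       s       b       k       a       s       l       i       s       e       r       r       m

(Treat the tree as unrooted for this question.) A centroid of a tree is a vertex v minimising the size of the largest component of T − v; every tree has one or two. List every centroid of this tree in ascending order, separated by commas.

r

Delete r: the remaining components have sizes 10, 10, 1. Max 10 ≤ 11, so r is a centroid.
Every other node leaves some component of size > 11, so the centroid is unique.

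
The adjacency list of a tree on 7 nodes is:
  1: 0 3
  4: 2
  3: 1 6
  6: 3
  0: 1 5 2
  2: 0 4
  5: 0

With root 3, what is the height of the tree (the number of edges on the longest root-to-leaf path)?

4

A deepest node is 4, reached by 3-1-0-2-4.
That path has 4 edges, so the height is 4.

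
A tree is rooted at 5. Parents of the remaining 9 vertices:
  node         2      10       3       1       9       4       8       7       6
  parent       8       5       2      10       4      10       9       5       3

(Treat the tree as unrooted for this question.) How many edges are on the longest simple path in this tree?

8

Starting from 7, a farthest node is 6 at distance 8.
One longest path: 7 – 5 – 10 – 4 – 9 – 8 – 2 – 3 – 6.
So the diameter is 8.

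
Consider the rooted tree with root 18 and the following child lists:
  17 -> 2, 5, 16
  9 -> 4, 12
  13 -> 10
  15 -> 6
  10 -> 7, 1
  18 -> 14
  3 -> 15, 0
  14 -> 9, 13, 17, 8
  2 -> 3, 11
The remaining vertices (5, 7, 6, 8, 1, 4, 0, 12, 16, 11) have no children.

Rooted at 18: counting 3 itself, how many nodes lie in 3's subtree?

4

3's subtree: {3, 15, 0, 6}, size 4.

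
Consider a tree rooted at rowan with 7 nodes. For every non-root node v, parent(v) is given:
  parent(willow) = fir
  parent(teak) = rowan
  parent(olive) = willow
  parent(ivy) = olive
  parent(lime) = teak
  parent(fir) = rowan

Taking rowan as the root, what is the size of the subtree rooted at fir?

4

The subtree rooted at fir contains: fir, willow, olive, ivy — 4 nodes.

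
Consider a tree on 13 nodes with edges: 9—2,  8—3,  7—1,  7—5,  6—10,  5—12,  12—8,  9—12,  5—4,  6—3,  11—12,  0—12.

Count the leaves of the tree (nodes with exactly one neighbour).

6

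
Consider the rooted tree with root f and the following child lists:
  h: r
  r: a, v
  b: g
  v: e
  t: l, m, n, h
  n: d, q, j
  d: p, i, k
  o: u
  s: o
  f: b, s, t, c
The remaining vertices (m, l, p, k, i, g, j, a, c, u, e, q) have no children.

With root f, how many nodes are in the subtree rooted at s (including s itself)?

3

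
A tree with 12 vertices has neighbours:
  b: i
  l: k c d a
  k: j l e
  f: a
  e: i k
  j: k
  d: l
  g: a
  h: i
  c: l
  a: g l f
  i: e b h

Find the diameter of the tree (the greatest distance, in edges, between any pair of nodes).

6

Starting from g, a farthest node is b at distance 6.
One longest path: g – a – l – k – e – i – b.
So the diameter is 6.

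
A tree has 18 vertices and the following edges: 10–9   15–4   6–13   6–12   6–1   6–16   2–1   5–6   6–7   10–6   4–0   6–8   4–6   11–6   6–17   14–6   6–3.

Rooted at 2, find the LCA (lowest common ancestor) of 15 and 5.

6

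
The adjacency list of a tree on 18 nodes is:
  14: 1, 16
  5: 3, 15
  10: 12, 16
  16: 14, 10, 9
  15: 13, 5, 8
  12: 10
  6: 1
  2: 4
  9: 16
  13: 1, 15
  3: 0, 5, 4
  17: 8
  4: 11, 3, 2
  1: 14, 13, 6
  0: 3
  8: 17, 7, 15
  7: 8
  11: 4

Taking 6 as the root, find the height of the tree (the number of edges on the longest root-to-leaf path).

7

A deepest node is 2, reached by 6-1-13-15-5-3-4-2.
That path has 7 edges, so the height is 7.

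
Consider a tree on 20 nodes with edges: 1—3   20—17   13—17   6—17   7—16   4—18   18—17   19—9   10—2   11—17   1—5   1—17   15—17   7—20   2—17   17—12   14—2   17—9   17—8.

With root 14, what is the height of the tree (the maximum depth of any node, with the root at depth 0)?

The longest root-to-leaf path is 14 → 2 → 17 → 20 → 7 → 16 (5 edges).

5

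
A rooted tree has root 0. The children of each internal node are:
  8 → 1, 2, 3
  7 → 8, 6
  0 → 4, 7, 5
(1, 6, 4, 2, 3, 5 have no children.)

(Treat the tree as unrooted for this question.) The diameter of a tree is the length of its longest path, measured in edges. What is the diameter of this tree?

Starting from 4, a farthest node is 2 at distance 4.
One longest path: 4 – 0 – 7 – 8 – 2.
So the diameter is 4.

4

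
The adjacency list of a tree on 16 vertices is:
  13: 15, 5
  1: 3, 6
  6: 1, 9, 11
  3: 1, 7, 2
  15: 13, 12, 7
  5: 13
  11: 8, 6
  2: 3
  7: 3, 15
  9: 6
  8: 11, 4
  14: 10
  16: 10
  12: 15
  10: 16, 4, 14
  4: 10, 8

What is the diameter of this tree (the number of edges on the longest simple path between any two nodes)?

A longest path is 14–10–4–8–11–6–1–3–7–15–13–5, with 11 edges.

11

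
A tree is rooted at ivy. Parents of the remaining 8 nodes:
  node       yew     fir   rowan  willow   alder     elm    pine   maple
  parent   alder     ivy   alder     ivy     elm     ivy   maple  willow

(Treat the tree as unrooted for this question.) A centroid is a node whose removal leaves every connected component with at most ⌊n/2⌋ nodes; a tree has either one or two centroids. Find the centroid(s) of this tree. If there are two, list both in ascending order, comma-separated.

ivy

Removing ivy splits the tree into components of sizes 4, 3, 1; the largest is 4 ≤ ⌊9/2⌋ = 4.
Every other node leaves some component of size > 4, so the centroid is unique.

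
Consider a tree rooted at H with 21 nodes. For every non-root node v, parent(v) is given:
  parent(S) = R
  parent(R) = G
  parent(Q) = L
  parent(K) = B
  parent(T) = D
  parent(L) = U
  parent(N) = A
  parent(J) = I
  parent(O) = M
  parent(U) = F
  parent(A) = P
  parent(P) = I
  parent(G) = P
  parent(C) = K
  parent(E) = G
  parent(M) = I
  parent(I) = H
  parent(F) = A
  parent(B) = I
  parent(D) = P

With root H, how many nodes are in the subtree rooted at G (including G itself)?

G's subtree: {G, E, R, S}, size 4.

4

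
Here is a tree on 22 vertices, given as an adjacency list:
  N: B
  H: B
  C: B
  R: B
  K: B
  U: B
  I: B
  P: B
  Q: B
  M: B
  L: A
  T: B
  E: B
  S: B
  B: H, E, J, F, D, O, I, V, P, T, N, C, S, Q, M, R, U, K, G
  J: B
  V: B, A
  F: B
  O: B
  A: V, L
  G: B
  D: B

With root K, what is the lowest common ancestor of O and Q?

B

O's ancestor chain is O, B, K and Q's is Q, B, K; they first meet at B.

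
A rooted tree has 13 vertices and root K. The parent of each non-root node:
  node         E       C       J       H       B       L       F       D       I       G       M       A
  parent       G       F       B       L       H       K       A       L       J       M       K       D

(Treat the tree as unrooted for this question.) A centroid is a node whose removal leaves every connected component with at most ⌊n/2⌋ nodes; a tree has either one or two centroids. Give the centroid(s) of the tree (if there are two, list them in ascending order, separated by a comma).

L

Delete L: the remaining components have sizes 4, 4, 4. Max 4 ≤ 6, so L is a centroid.
No neighbour of L does as well, so L is the unique centroid.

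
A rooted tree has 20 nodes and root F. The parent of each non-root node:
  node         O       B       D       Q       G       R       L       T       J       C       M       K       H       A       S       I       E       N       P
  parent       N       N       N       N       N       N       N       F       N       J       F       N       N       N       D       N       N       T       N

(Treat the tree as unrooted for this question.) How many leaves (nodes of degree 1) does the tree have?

15

Degree-1 nodes: A, B, C, E, G, H, I, K, L, M, O, P, Q, R, S — 15 of them.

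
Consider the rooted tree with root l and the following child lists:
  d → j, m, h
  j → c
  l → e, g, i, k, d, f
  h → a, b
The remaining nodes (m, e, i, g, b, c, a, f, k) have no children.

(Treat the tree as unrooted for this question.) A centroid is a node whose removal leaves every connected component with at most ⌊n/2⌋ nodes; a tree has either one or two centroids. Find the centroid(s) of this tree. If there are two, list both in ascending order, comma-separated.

If d is removed the pieces have sizes 6, 3, 2, 1, all ≤ ⌊13/2⌋ = 6.
Every other node leaves some component of size > 6, so the centroid is unique.

d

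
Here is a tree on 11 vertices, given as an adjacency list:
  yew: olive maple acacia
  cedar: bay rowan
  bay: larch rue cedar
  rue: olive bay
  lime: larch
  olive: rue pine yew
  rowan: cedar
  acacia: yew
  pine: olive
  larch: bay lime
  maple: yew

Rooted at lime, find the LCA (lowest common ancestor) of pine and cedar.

Ancestors of pine (toward the root): pine, olive, rue, bay, larch, lime.
Ancestors of cedar: cedar, bay, larch, lime.
The deepest node appearing in both lists is bay.

bay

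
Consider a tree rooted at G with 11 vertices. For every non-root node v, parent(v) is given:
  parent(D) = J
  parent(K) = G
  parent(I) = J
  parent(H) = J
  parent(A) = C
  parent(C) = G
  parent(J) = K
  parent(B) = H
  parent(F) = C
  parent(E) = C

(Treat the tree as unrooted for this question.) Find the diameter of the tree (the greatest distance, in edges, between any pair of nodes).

Starting from B, a farthest node is F at distance 6.
One longest path: B - H - J - K - G - C - F.
So the diameter is 6.

6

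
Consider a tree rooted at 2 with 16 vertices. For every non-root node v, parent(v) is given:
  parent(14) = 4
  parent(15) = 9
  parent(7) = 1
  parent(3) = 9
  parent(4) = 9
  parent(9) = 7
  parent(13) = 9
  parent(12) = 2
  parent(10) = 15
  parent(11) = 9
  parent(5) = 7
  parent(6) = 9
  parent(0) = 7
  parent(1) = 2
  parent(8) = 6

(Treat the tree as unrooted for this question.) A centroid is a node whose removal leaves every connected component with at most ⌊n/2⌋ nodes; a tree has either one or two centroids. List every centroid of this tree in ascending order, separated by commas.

Delete 9: the remaining components have sizes 6, 2, 2, 2, 1, 1, 1. Max 6 ≤ 8, so 9 is a centroid.
Every other node leaves some component of size > 8, so the centroid is unique.

9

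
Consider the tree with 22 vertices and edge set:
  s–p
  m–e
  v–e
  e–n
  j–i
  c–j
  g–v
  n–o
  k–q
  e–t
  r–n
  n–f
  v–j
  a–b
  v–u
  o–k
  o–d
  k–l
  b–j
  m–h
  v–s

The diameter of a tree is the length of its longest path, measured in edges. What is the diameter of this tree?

Starting from a, a farthest node is q at distance 8.
One longest path: a - b - j - v - e - n - o - k - q.
So the diameter is 8.

8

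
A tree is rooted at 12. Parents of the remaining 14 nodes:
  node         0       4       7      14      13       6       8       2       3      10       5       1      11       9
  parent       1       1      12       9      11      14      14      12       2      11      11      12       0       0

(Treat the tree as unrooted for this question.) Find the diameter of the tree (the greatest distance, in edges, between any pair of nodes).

7

A longest path is 8–14–9–0–1–12–2–3, with 7 edges.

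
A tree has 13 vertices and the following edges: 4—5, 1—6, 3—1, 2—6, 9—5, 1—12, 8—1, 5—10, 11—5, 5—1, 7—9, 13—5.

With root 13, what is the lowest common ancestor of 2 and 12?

Path 2→root: 2 6 1 5 13; path 12→root: 12 1 5 13.
First common node: 1.

1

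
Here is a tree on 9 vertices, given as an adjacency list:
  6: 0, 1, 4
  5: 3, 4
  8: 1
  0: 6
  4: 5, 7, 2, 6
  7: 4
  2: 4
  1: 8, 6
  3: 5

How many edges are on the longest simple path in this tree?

5

A longest path is 3 – 5 – 4 – 6 – 1 – 8, with 5 edges.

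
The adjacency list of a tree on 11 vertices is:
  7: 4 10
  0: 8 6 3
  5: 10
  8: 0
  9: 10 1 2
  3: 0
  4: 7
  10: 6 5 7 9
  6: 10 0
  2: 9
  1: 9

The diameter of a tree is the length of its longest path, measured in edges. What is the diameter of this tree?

A longest path is 3–0–6–10–7–4, with 5 edges.

5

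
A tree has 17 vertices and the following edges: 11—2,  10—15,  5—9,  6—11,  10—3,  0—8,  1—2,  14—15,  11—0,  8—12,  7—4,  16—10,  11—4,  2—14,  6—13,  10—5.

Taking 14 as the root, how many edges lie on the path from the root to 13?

4

14 → 2 → 11 → 6 → 13 — 4 edges.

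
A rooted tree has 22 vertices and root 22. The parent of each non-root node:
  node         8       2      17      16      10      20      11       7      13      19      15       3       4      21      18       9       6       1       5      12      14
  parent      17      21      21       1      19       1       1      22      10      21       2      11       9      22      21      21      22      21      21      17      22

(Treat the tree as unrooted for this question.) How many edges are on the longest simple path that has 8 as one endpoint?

The node farthest from 8 is 3 (13 also at distance 5), via 8–17–21–1–11–3 — 5 edges.

5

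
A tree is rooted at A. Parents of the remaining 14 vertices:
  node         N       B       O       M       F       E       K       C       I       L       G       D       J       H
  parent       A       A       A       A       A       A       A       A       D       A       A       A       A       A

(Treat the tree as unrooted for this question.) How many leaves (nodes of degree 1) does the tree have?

13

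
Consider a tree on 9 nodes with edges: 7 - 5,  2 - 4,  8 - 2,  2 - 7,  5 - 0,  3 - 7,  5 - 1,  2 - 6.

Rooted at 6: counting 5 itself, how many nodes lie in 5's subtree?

3

5's subtree: {5, 0, 1}, size 3.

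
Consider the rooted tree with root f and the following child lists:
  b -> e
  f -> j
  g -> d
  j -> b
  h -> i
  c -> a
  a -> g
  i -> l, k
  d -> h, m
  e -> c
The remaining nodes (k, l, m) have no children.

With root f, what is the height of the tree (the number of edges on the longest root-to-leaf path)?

A deepest node is l, reached by f → j → b → e → c → a → g → d → h → i → l.
That path has 10 edges, so the height is 10.

10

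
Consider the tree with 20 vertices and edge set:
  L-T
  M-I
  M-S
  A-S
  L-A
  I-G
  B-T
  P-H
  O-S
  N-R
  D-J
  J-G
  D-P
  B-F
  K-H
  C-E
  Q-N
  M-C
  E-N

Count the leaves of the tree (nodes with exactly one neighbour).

5

Degree-1 nodes: F, K, O, Q, R — 5 of them.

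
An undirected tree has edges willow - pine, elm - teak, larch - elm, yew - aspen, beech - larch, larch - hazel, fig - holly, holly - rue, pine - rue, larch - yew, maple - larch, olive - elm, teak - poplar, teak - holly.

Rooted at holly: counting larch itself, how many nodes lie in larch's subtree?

6

The subtree rooted at larch contains: larch, yew, beech, maple, hazel, aspen — 6 nodes.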